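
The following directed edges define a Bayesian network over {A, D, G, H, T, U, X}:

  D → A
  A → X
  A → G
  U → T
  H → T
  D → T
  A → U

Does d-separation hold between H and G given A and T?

There are 2 undirected paths between H and G; checking each against the conditioning set {A, T}:
  1. H → T ← U ← A → G — T:collider[open]; U:chain[open]; A:fork[blocks] ⇒ blocked
  2. H → T ← D → A → G — T:collider[open]; D:fork[open]; A:chain[blocks] ⇒ blocked
All paths are blocked; H ⊥ G | {A, T} holds.

Yes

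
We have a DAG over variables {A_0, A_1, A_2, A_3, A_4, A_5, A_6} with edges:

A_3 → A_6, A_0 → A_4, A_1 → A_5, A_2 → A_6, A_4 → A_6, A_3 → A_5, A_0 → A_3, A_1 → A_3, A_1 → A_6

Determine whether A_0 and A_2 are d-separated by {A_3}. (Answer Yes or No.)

Yes

We examine all 4 paths between A_0 and A_2:
Path 1: A_0 → A_4 → A_6 ← A_2
  A_6 is a collider here and neither A_6 nor any of its descendants is conditioned on, so the collider stays closed — the path is blocked at A_6.
Path 2: A_0 → A_3 ← A_1 → A_6 ← A_2
  A_6 is a collider here and neither A_6 nor any of its descendants is conditioned on, so the collider stays closed — the path is blocked at A_6.
Path 3: A_0 → A_3 → A_5 ← A_1 → A_6 ← A_2
  A_3 is a chain here and A_3 is conditioned on, so the path is blocked at A_3.
Path 4: A_0 → A_3 → A_6 ← A_2
  A_3 is a chain here and A_3 is conditioned on, so the path is blocked at A_3.
All paths are blocked; A_0 ⊥ A_2 | {A_3} holds.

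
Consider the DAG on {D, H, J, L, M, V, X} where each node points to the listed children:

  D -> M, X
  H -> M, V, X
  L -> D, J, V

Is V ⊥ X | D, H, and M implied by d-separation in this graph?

There are 4 undirected paths between V and X; checking each against the conditioning set {D, H, M}:
Path 1: V ← H → M ← D → X
  H is a fork here and H is conditioned on, so the path is blocked at H.
Path 2: V ← H → X
  H is a fork here and H is conditioned on, so the path is blocked at H.
Path 3: V ← L → D → M ← H → X
  D is a chain here and D is conditioned on, so the path is blocked at D.
Path 4: V ← L → D → X
  D is a chain here and D is conditioned on, so the path is blocked at D.
Since every path is blocked, d-separation holds.

Yes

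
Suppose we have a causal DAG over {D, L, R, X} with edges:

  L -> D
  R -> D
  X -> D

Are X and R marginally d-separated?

Only one path connects X and R:
Path 1: X → D ← R
  D is a collider here and neither D nor any of its descendants is conditioned on, so the collider stays closed — the path is blocked at D.
All paths are blocked; X ⊥ R | ∅ holds.

Yes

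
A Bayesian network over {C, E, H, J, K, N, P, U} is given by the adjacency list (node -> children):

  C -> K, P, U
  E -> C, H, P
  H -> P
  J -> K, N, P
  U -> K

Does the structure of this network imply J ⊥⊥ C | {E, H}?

5 paths connect J and C; each must be blocked for d-separation to hold:
  1. J → K ← U ← C — K:collider[blocks]; U:chain[open] ⇒ blocked
  2. J → K ← C — K:collider[blocks] ⇒ blocked
  3. J → P ← H ← E → C — P:collider[blocks]; H:chain[blocks]; E:fork[blocks] ⇒ blocked
  4. J → P ← E → C — P:collider[blocks]; E:fork[blocks] ⇒ blocked
  5. J → P ← C — P:collider[blocks] ⇒ blocked
Since every path is blocked, d-separation holds.

Yes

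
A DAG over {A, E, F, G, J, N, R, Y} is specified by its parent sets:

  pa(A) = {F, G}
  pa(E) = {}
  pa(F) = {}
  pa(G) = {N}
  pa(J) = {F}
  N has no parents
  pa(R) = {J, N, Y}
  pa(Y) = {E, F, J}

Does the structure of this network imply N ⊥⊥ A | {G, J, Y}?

Yes

We examine all 5 paths between N and A:
  1. N → G → A — G:chain[blocks] ⇒ blocked
  2. N → R ← Y ← F → A — R:collider[blocks]; Y:chain[blocks]; F:fork[open] ⇒ blocked
  3. N → R ← Y ← J ← F → A — R:collider[blocks]; Y:chain[blocks]; J:chain[blocks]; F:fork[open] ⇒ blocked
  4. N → R ← J ← F → A — R:collider[blocks]; J:chain[blocks]; F:fork[open] ⇒ blocked
  5. N → R ← J → Y ← F → A — R:collider[blocks]; J:fork[blocks]; Y:collider[open]; F:fork[open] ⇒ blocked
All paths are blocked; N ⊥ A | {G, J, Y} holds.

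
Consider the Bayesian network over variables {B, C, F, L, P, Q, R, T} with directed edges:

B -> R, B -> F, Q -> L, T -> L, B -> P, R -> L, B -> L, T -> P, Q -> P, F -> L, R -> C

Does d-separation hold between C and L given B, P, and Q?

5 paths connect C and L; each must be blocked for d-separation to hold:
Path 1: C ← R ← B → F → L
  B is a fork here and B is conditioned on, so the path is blocked at B.
Path 2: C ← R ← B → P ← Q → L
  B is a fork here and B is conditioned on, so the path is blocked at B.
Path 3: C ← R ← B → P ← T → L
  B is a fork here and B is conditioned on, so the path is blocked at B.
Path 4: C ← R ← B → L
  B is a fork here and B is conditioned on, so the path is blocked at B.
Path 5: C ← R → L
  R is a fork and R is not conditioned on — no node blocks this path, so it is active.
At least one path is unblocked, so d-separation fails.

No — C and L are not d-separated given {B, P, Q}.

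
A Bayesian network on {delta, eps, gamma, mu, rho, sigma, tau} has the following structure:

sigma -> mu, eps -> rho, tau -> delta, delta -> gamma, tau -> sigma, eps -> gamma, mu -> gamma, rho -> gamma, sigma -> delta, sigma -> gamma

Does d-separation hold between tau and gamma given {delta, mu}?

No

Enumerating the 6 paths from tau to gamma and testing each for blocking by {delta, mu}:
  1. tau → delta ← sigma → mu → gamma — delta:collider[open]; sigma:fork[open]; mu:chain[blocks] ⇒ blocked
  2. tau → delta ← sigma → gamma — delta:collider[open]; sigma:fork[open] ⇒ active
  3. tau → delta → gamma — delta:chain[blocks] ⇒ blocked
  4. tau → sigma → delta → gamma — sigma:chain[open]; delta:chain[blocks] ⇒ blocked
  5. tau → sigma → mu → gamma — sigma:chain[open]; mu:chain[blocks] ⇒ blocked
  6. tau → sigma → gamma — sigma:chain[open] ⇒ active
At least one path is unblocked, so d-separation fails.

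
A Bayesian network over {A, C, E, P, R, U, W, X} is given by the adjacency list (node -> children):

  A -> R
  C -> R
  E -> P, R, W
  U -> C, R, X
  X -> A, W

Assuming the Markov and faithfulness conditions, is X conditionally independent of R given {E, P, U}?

No

4 paths connect X and R; each must be blocked for d-separation to hold:
Path 1: X ← U → R
  U is a fork here and U is conditioned on, so the path is blocked at U.
Path 2: X ← U → C → R
  U is a fork here and U is conditioned on, so the path is blocked at U.
Path 3: X → A → R
  A is a chain and A is not conditioned on — no node blocks this path, so it is active.
Path 4: X → W ← E → R
  W is a collider here and neither W nor any of its descendants is conditioned on, so the collider stays closed — the path is blocked at W.
Since the path X → A → R is active, X and R are not d-separated given {E, P, U}.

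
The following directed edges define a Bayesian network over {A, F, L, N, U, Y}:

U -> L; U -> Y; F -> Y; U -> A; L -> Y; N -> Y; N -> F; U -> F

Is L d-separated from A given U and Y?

Yes — L and A are d-separated given {U, Y}.

We examine all 4 paths between L and A:
Path 1: L ← U → A
  U is a fork here and U is conditioned on, so the path is blocked at U.
Path 2: L → Y ← F ← U → A
  U is a fork here and U is conditioned on, so the path is blocked at U.
Path 3: L → Y ← U → A
  U is a fork here and U is conditioned on, so the path is blocked at U.
Path 4: L → Y ← N → F ← U → A
  U is a fork here and U is conditioned on, so the path is blocked at U.
All paths are blocked; L ⊥ A | {U, Y} holds.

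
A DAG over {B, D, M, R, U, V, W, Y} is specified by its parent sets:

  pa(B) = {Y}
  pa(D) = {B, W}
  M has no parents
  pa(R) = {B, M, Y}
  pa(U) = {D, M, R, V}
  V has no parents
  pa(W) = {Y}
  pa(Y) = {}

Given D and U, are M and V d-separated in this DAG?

No

Enumerating the 6 paths from M to V and testing each for blocking by {D, U}:
  1. M → R ← B → D → U ← V — R:collider[open]; B:fork[open]; D:chain[blocks]; U:collider[open] ⇒ blocked
  2. M → R ← B ← Y → W → D → U ← V — R:collider[open]; B:chain[open]; Y:fork[open]; W:chain[open]; D:chain[blocks]; U:collider[open] ⇒ blocked
  3. M → R → U ← V — R:chain[open]; U:collider[open] ⇒ active
  4. M → R ← Y → B → D → U ← V — R:collider[open]; Y:fork[open]; B:chain[open]; D:chain[blocks]; U:collider[open] ⇒ blocked
  5. M → R ← Y → W → D → U ← V — R:collider[open]; Y:fork[open]; W:chain[open]; D:chain[blocks]; U:collider[open] ⇒ blocked
  6. M → U ← V — U:collider[open] ⇒ active
Since the path M → R → U ← V is active, M and V are not d-separated given {D, U}.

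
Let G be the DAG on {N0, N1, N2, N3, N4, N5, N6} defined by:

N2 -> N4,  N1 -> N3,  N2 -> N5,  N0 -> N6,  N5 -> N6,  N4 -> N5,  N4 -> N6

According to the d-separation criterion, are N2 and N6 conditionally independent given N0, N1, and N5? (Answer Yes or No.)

No — N2 and N6 are not d-separated given {N0, N1, N5}.

There are 4 undirected paths between N2 and N6; checking each against the conditioning set {N0, N1, N5}:
Path 1: N2 → N4 → N5 → N6
  N5 is a chain here and N5 is conditioned on, so the path is blocked at N5.
Path 2: N2 → N4 → N6
  N4 is a chain and N4 is not conditioned on — no node blocks this path, so it is active.
Path 3: N2 → N5 ← N4 → N6
  N5 is a collider and N5 is conditioned on, which opens it; N4 is a fork and N4 is not conditioned on — no node blocks this path, so it is active.
Path 4: N2 → N5 → N6
  N5 is a chain here and N5 is conditioned on, so the path is blocked at N5.
At least one path is unblocked, so d-separation fails.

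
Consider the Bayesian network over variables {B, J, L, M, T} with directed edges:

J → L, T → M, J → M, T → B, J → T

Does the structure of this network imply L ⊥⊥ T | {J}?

Yes — L and T are d-separated given {J}.

There are 2 undirected paths between L and T; checking each against the conditioning set {J}:
Path 1: L ← J → T
  J is a fork here and J is conditioned on, so the path is blocked at J.
Path 2: L ← J → M ← T
  J is a fork here and J is conditioned on, so the path is blocked at J.
Every path is blocked, so L and T are d-separated given {J}.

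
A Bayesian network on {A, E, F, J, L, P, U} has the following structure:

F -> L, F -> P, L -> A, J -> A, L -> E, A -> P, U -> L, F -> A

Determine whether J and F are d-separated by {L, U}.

Yes

There are 3 undirected paths between J and F; checking each against the conditioning set {L, U}:
  1. J → A ← F — A:collider[blocks] ⇒ blocked
  2. J → A → P ← F — A:chain[open]; P:collider[blocks] ⇒ blocked
  3. J → A ← L ← F — A:collider[blocks]; L:chain[blocks] ⇒ blocked
All paths are blocked; J ⊥ F | {L, U} holds.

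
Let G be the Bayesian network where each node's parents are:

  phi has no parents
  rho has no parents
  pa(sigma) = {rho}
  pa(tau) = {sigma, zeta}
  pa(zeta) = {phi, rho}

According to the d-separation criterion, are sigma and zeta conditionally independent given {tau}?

There are 2 undirected paths between sigma and zeta; checking each against the conditioning set {tau}:
Path 1: sigma → tau ← zeta
  tau is a collider and tau is conditioned on, which opens it — no node blocks this path, so it is active.
Path 2: sigma ← rho → zeta
  rho is a fork and rho is not conditioned on — no node blocks this path, so it is active.
Since the path sigma → tau ← zeta is active, sigma and zeta are not d-separated given {tau}.

No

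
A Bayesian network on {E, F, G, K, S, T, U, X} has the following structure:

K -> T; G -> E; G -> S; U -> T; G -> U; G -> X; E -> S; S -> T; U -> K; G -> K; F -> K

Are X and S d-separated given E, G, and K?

Enumerating the 6 paths from X to S and testing each for blocking by {E, G, K}:
  1. X ← G → E → S — G:fork[blocks]; E:chain[blocks] ⇒ blocked
  2. X ← G → K → T ← S — G:fork[blocks]; K:chain[blocks]; T:collider[blocks] ⇒ blocked
  3. X ← G → K ← U → T ← S — G:fork[blocks]; K:collider[open]; U:fork[open]; T:collider[blocks] ⇒ blocked
  4. X ← G → S — G:fork[blocks] ⇒ blocked
  5. X ← G → U → K → T ← S — G:fork[blocks]; U:chain[open]; K:chain[blocks]; T:collider[blocks] ⇒ blocked
  6. X ← G → U → T ← S — G:fork[blocks]; U:chain[open]; T:collider[blocks] ⇒ blocked
All paths are blocked; X ⊥ S | {E, G, K} holds.

Yes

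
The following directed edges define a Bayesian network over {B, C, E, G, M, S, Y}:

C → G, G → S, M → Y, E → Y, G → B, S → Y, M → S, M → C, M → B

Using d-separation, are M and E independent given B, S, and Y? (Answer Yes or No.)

No

4 paths connect M and E; each must be blocked for d-separation to hold:
Path 1: M → B ← G → S → Y ← E
  S is a chain here and S is conditioned on, so the path is blocked at S.
Path 2: M → C → G → S → Y ← E
  S is a chain here and S is conditioned on, so the path is blocked at S.
Path 3: M → Y ← E
  Y is a collider and Y is conditioned on, which opens it — no node blocks this path, so it is active.
Path 4: M → S → Y ← E
  S is a chain here and S is conditioned on, so the path is blocked at S.
Since the path M → Y ← E is active, M and E are not d-separated given {B, S, Y}.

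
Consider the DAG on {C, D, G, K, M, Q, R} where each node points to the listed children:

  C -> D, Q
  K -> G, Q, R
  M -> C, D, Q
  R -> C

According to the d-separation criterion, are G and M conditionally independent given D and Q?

No

We examine all 6 paths between G and M:
Path 1: G ← K → R → C ← M
  K is a fork and K is not conditioned on; R is a chain and R is not conditioned on; C is a collider and its descendant Q is conditioned on, which opens it — no node blocks this path, so it is active.
Path 2: G ← K → R → C → Q ← M
  K is a fork and K is not conditioned on; R is a chain and R is not conditioned on; C is a chain and C is not conditioned on; Q is a collider and Q is conditioned on, which opens it — no node blocks this path, so it is active.
Path 3: G ← K → R → C → D ← M
  K is a fork and K is not conditioned on; R is a chain and R is not conditioned on; C is a chain and C is not conditioned on; D is a collider and D is conditioned on, which opens it — no node blocks this path, so it is active.
Path 4: G ← K → Q ← M
  K is a fork and K is not conditioned on; Q is a collider and Q is conditioned on, which opens it — no node blocks this path, so it is active.
Path 5: G ← K → Q ← C ← M
  K is a fork and K is not conditioned on; Q is a collider and Q is conditioned on, which opens it; C is a chain and C is not conditioned on — no node blocks this path, so it is active.
Path 6: G ← K → Q ← C → D ← M
  K is a fork and K is not conditioned on; Q is a collider and Q is conditioned on, which opens it; C is a fork and C is not conditioned on; D is a collider and D is conditioned on, which opens it — no node blocks this path, so it is active.
Because an active path exists, G and M are not d-separated.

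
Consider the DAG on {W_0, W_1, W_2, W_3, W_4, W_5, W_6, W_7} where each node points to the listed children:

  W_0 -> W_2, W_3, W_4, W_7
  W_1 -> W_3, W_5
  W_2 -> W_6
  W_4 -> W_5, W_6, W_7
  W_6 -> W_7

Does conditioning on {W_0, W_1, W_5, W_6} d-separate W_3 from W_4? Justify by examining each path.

There are 6 undirected paths between W_3 and W_4; checking each against the conditioning set {W_0, W_1, W_5, W_6}:
  1. W_3 ← W_0 → W_2 → W_6 → W_7 ← W_4 — W_0:fork[blocks]; W_2:chain[open]; W_6:chain[blocks]; W_7:collider[blocks] ⇒ blocked
  2. W_3 ← W_0 → W_2 → W_6 ← W_4 — W_0:fork[blocks]; W_2:chain[open]; W_6:collider[open] ⇒ blocked
  3. W_3 ← W_0 → W_7 ← W_6 ← W_4 — W_0:fork[blocks]; W_7:collider[blocks]; W_6:chain[blocks] ⇒ blocked
  4. W_3 ← W_0 → W_7 ← W_4 — W_0:fork[blocks]; W_7:collider[blocks] ⇒ blocked
  5. W_3 ← W_0 → W_4 — W_0:fork[blocks] ⇒ blocked
  6. W_3 ← W_1 → W_5 ← W_4 — W_1:fork[blocks]; W_5:collider[open] ⇒ blocked
Since every path is blocked, d-separation holds.

Yes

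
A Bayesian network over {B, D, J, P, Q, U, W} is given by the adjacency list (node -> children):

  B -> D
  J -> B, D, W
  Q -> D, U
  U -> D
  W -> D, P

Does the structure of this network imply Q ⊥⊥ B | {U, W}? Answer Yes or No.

Yes

6 paths connect Q and B; each must be blocked for d-separation to hold:
Path 1: Q → D ← W ← J → B
  D is a collider here and neither D nor any of its descendants is conditioned on, so the collider stays closed — the path is blocked at D.
Path 2: Q → D ← J → B
  D is a collider here and neither D nor any of its descendants is conditioned on, so the collider stays closed — the path is blocked at D.
Path 3: Q → D ← B
  D is a collider here and neither D nor any of its descendants is conditioned on, so the collider stays closed — the path is blocked at D.
Path 4: Q → U → D ← W ← J → B
  U is a chain here and U is conditioned on, so the path is blocked at U.
Path 5: Q → U → D ← J → B
  U is a chain here and U is conditioned on, so the path is blocked at U.
Path 6: Q → U → D ← B
  U is a chain here and U is conditioned on, so the path is blocked at U.
All paths are blocked; Q ⊥ B | {U, W} holds.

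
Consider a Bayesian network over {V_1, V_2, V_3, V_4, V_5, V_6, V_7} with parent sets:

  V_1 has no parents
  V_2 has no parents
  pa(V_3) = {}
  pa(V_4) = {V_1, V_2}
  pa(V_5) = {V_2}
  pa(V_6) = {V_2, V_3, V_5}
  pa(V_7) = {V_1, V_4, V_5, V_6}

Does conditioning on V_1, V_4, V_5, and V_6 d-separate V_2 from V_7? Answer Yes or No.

There are 6 undirected paths between V_2 and V_7; checking each against the conditioning set {V_1, V_4, V_5, V_6}:
  1. V_2 → V_6 ← V_5 → V_7 — V_6:collider[open]; V_5:fork[blocks] ⇒ blocked
  2. V_2 → V_6 → V_7 — V_6:chain[blocks] ⇒ blocked
  3. V_2 → V_5 → V_6 → V_7 — V_5:chain[blocks]; V_6:chain[blocks] ⇒ blocked
  4. V_2 → V_5 → V_7 — V_5:chain[blocks] ⇒ blocked
  5. V_2 → V_4 ← V_1 → V_7 — V_4:collider[open]; V_1:fork[blocks] ⇒ blocked
  6. V_2 → V_4 → V_7 — V_4:chain[blocks] ⇒ blocked
Every path is blocked, so V_2 and V_7 are d-separated given {V_1, V_4, V_5, V_6}.

Yes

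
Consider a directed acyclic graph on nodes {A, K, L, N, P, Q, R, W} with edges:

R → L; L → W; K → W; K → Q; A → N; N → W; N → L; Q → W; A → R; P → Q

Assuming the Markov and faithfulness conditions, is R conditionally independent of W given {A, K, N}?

No

Enumerating the 4 paths from R to W and testing each for blocking by {A, K, N}:
Path 1: R ← A → N → L → W
  A is a fork here and A is conditioned on, so the path is blocked at A.
Path 2: R ← A → N → W
  A is a fork here and A is conditioned on, so the path is blocked at A.
Path 3: R → L → W
  L is a chain and L is not conditioned on — no node blocks this path, so it is active.
Path 4: R → L ← N → W
  L is a collider here and neither L nor any of its descendants is conditioned on, so the collider stays closed — the path is blocked at L.
At least one path is unblocked, so d-separation fails.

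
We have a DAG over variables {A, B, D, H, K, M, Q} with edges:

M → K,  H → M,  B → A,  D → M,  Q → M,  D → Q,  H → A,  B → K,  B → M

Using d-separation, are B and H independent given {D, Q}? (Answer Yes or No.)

There are 3 undirected paths between B and H; checking each against the conditioning set {D, Q}:
  1. B → K ← M ← H — K:collider[blocks]; M:chain[open] ⇒ blocked
  2. B → A ← H — A:collider[blocks] ⇒ blocked
  3. B → M ← H — M:collider[blocks] ⇒ blocked
Since every path is blocked, d-separation holds.

Yes — B and H are d-separated given {D, Q}.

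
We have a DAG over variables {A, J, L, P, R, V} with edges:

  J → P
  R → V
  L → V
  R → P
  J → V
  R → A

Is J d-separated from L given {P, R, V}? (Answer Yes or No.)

No

We examine all 2 paths between J and L:
  1. J → P ← R → V ← L — P:collider[open]; R:fork[blocks]; V:collider[open] ⇒ blocked
  2. J → V ← L — V:collider[open] ⇒ active
At least one path is unblocked, so d-separation fails.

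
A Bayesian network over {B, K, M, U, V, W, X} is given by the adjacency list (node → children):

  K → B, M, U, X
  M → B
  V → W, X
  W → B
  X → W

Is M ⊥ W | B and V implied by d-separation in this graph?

No

Enumerating the 6 paths from M to W and testing each for blocking by {B, V}:
Path 1: M → B ← W
  B is a collider and B is conditioned on, which opens it — no node blocks this path, so it is active.
Path 2: M → B ← K → X → W
  B is a collider and B is conditioned on, which opens it; K is a fork and K is not conditioned on; X is a chain and X is not conditioned on — no node blocks this path, so it is active.
Path 3: M → B ← K → X ← V → W
  V is a fork here and V is conditioned on, so the path is blocked at V.
Path 4: M ← K → B ← W
  K is a fork and K is not conditioned on; B is a collider and B is conditioned on, which opens it — no node blocks this path, so it is active.
Path 5: M ← K → X → W
  K is a fork and K is not conditioned on; X is a chain and X is not conditioned on — no node blocks this path, so it is active.
Path 6: M ← K → X ← V → W
  V is a fork here and V is conditioned on, so the path is blocked at V.
Because an active path exists, M and W are not d-separated.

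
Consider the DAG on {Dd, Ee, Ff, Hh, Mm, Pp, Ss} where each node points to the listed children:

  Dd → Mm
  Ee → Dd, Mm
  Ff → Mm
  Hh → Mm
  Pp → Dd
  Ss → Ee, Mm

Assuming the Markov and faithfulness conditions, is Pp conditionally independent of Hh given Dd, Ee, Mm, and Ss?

Enumerating the 3 paths from Pp to Hh and testing each for blocking by {Dd, Ee, Mm, Ss}:
  1. Pp → Dd → Mm ← Hh — Dd:chain[blocks]; Mm:collider[open] ⇒ blocked
  2. Pp → Dd ← Ee → Mm ← Hh — Dd:collider[open]; Ee:fork[blocks]; Mm:collider[open] ⇒ blocked
  3. Pp → Dd ← Ee ← Ss → Mm ← Hh — Dd:collider[open]; Ee:chain[blocks]; Ss:fork[blocks]; Mm:collider[open] ⇒ blocked
Since every path is blocked, d-separation holds.

Yes — Pp and Hh are d-separated given {Dd, Ee, Mm, Ss}.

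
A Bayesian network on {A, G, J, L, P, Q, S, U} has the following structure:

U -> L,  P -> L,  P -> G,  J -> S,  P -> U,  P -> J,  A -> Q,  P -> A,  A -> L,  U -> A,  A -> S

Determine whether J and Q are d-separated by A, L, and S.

Yes

There are 6 undirected paths between J and Q; checking each against the conditioning set {A, L, S}:
  1. J → S ← A → Q — S:collider[open]; A:fork[blocks] ⇒ blocked
  2. J ← P → L ← U → A → Q — P:fork[open]; L:collider[open]; U:fork[open]; A:chain[blocks] ⇒ blocked
  3. J ← P → L ← A → Q — P:fork[open]; L:collider[open]; A:fork[blocks] ⇒ blocked
  4. J ← P → U → L ← A → Q — P:fork[open]; U:chain[open]; L:collider[open]; A:fork[blocks] ⇒ blocked
  5. J ← P → U → A → Q — P:fork[open]; U:chain[open]; A:chain[blocks] ⇒ blocked
  6. J ← P → A → Q — P:fork[open]; A:chain[blocks] ⇒ blocked
Every path is blocked, so J and Q are d-separated given {A, L, S}.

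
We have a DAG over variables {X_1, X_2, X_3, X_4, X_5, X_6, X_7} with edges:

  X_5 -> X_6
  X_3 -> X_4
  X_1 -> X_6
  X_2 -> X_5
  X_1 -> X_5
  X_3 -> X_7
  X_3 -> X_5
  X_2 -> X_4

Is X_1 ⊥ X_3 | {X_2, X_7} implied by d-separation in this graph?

Yes

There are 4 undirected paths between X_1 and X_3; checking each against the conditioning set {X_2, X_7}:
  1. X_1 → X_6 ← X_5 ← X_2 → X_4 ← X_3 — X_6:collider[blocks]; X_5:chain[open]; X_2:fork[blocks]; X_4:collider[blocks] ⇒ blocked
  2. X_1 → X_6 ← X_5 ← X_3 — X_6:collider[blocks]; X_5:chain[open] ⇒ blocked
  3. X_1 → X_5 ← X_2 → X_4 ← X_3 — X_5:collider[blocks]; X_2:fork[blocks]; X_4:collider[blocks] ⇒ blocked
  4. X_1 → X_5 ← X_3 — X_5:collider[blocks] ⇒ blocked
Since every path is blocked, d-separation holds.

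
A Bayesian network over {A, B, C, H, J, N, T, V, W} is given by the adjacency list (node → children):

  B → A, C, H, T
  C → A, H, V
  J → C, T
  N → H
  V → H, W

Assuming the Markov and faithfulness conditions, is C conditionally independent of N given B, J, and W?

We examine all 5 paths between C and N:
  1. C → A ← B → H ← N — A:collider[blocks]; B:fork[blocks]; H:collider[blocks] ⇒ blocked
  2. C ← B → H ← N — B:fork[blocks]; H:collider[blocks] ⇒ blocked
  3. C → H ← N — H:collider[blocks] ⇒ blocked
  4. C ← J → T ← B → H ← N — J:fork[blocks]; T:collider[blocks]; B:fork[blocks]; H:collider[blocks] ⇒ blocked
  5. C → V → H ← N — V:chain[open]; H:collider[blocks] ⇒ blocked
All paths are blocked; C ⊥ N | {B, J, W} holds.

Yes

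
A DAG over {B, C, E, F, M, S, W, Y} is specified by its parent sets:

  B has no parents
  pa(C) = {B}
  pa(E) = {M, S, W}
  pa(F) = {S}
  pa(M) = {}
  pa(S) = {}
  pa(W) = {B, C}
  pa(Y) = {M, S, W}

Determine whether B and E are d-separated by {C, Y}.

There are 6 undirected paths between B and E; checking each against the conditioning set {C, Y}:
Path 1: B → C → W → Y ← S → E
  C is a chain here and C is conditioned on, so the path is blocked at C.
Path 2: B → C → W → Y ← M → E
  C is a chain here and C is conditioned on, so the path is blocked at C.
Path 3: B → C → W → E
  C is a chain here and C is conditioned on, so the path is blocked at C.
Path 4: B → W → Y ← S → E
  W is a chain and W is not conditioned on; Y is a collider and Y is conditioned on, which opens it; S is a fork and S is not conditioned on — no node blocks this path, so it is active.
Path 5: B → W → Y ← M → E
  W is a chain and W is not conditioned on; Y is a collider and Y is conditioned on, which opens it; M is a fork and M is not conditioned on — no node blocks this path, so it is active.
Path 6: B → W → E
  W is a chain and W is not conditioned on — no node blocks this path, so it is active.
Since the path B → W → Y ← S → E is active, B and E are not d-separated given {C, Y}.

No — B and E are not d-separated given {C, Y}.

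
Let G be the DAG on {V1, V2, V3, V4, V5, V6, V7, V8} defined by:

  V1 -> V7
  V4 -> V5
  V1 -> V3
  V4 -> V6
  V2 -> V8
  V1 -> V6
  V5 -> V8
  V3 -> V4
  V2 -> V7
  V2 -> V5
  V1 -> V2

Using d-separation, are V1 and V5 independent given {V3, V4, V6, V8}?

No — V1 and V5 are not d-separated given {V3, V4, V6, V8}.

Enumerating the 6 paths from V1 to V5 and testing each for blocking by {V3, V4, V6, V8}:
  1. V1 → V2 → V5 — V2:chain[open] ⇒ active
  2. V1 → V2 → V8 ← V5 — V2:chain[open]; V8:collider[open] ⇒ active
  3. V1 → V7 ← V2 → V5 — V7:collider[blocks]; V2:fork[open] ⇒ blocked
  4. V1 → V7 ← V2 → V8 ← V5 — V7:collider[blocks]; V2:fork[open]; V8:collider[open] ⇒ blocked
  5. V1 → V6 ← V4 → V5 — V6:collider[open]; V4:fork[blocks] ⇒ blocked
  6. V1 → V3 → V4 → V5 — V3:chain[blocks]; V4:chain[blocks] ⇒ blocked
Since the path V1 → V2 → V5 is active, V1 and V5 are not d-separated given {V3, V4, V6, V8}.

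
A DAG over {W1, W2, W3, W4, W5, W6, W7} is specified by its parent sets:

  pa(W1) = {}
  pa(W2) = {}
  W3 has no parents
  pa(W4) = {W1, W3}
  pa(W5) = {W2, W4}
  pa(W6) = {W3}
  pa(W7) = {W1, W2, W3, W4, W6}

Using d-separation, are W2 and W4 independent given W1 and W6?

Yes

5 paths connect W2 and W4; each must be blocked for d-separation to hold:
Path 1: W2 → W5 ← W4
  W5 is a collider here and neither W5 nor any of its descendants is conditioned on, so the collider stays closed — the path is blocked at W5.
Path 2: W2 → W7 ← W4
  W7 is a collider here and neither W7 nor any of its descendants is conditioned on, so the collider stays closed — the path is blocked at W7.
Path 3: W2 → W7 ← W1 → W4
  W7 is a collider here and neither W7 nor any of its descendants is conditioned on, so the collider stays closed — the path is blocked at W7.
Path 4: W2 → W7 ← W3 → W4
  W7 is a collider here and neither W7 nor any of its descendants is conditioned on, so the collider stays closed — the path is blocked at W7.
Path 5: W2 → W7 ← W6 ← W3 → W4
  W7 is a collider here and neither W7 nor any of its descendants is conditioned on, so the collider stays closed — the path is blocked at W7.
Since every path is blocked, d-separation holds.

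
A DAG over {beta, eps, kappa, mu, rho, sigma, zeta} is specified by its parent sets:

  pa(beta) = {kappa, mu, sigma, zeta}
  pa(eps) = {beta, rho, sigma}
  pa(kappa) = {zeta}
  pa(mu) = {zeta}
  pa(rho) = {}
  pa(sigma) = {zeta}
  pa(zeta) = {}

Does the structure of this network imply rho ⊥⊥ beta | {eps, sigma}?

No

5 paths connect rho and beta; each must be blocked for d-separation to hold:
  1. rho → eps ← sigma ← zeta → beta — eps:collider[open]; sigma:chain[blocks]; zeta:fork[open] ⇒ blocked
  2. rho → eps ← sigma ← zeta → kappa → beta — eps:collider[open]; sigma:chain[blocks]; zeta:fork[open]; kappa:chain[open] ⇒ blocked
  3. rho → eps ← sigma ← zeta → mu → beta — eps:collider[open]; sigma:chain[blocks]; zeta:fork[open]; mu:chain[open] ⇒ blocked
  4. rho → eps ← sigma → beta — eps:collider[open]; sigma:fork[blocks] ⇒ blocked
  5. rho → eps ← beta — eps:collider[open] ⇒ active
At least one path is unblocked, so d-separation fails.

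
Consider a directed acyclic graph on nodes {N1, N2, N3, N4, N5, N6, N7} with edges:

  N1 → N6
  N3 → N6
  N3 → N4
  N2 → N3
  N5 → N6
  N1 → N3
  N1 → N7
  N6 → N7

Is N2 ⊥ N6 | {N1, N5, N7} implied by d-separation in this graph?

No

There are 3 undirected paths between N2 and N6; checking each against the conditioning set {N1, N5, N7}:
Path 1: N2 → N3 ← N1 → N6
  N1 is a fork here and N1 is conditioned on, so the path is blocked at N1.
Path 2: N2 → N3 ← N1 → N7 ← N6
  N1 is a fork here and N1 is conditioned on, so the path is blocked at N1.
Path 3: N2 → N3 → N6
  N3 is a chain and N3 is not conditioned on — no node blocks this path, so it is active.
Because an active path exists, N2 and N6 are not d-separated.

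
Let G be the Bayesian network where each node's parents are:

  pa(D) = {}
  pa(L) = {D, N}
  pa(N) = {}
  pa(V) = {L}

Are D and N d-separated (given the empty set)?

The only undirected path from D to N is:
Path 1: D → L ← N
  L is a collider here and neither L nor any of its descendants is conditioned on, so the collider stays closed — the path is blocked at L.
All paths are blocked; D ⊥ N | ∅ holds.

Yes — D and N are d-separated given ∅.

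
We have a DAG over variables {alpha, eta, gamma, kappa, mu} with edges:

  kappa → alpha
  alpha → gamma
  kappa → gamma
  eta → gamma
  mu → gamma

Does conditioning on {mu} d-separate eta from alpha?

Enumerating the 2 paths from eta to alpha and testing each for blocking by {mu}:
Path 1: eta → gamma ← kappa → alpha
  gamma is a collider here and neither gamma nor any of its descendants is conditioned on, so the collider stays closed — the path is blocked at gamma.
Path 2: eta → gamma ← alpha
  gamma is a collider here and neither gamma nor any of its descendants is conditioned on, so the collider stays closed — the path is blocked at gamma.
All paths are blocked; eta ⊥ alpha | {mu} holds.

Yes — eta and alpha are d-separated given {mu}.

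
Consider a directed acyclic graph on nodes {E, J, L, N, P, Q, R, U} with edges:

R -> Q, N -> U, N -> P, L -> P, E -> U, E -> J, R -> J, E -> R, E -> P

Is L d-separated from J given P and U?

4 paths connect L and J; each must be blocked for d-separation to hold:
Path 1: L → P ← N → U ← E → R → J
  P is a collider and P is conditioned on, which opens it; N is a fork and N is not conditioned on; U is a collider and U is conditioned on, which opens it; E is a fork and E is not conditioned on; R is a chain and R is not conditioned on — no node blocks this path, so it is active.
Path 2: L → P ← N → U ← E → J
  P is a collider and P is conditioned on, which opens it; N is a fork and N is not conditioned on; U is a collider and U is conditioned on, which opens it; E is a fork and E is not conditioned on — no node blocks this path, so it is active.
Path 3: L → P ← E → R → J
  P is a collider and P is conditioned on, which opens it; E is a fork and E is not conditioned on; R is a chain and R is not conditioned on — no node blocks this path, so it is active.
Path 4: L → P ← E → J
  P is a collider and P is conditioned on, which opens it; E is a fork and E is not conditioned on — no node blocks this path, so it is active.
At least one path is unblocked, so d-separation fails.

No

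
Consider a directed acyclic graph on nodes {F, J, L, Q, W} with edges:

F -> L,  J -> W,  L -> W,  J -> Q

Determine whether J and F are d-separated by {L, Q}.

There is one path between J and F:
Path 1: J → W ← L ← F
  W is a collider here and neither W nor any of its descendants is conditioned on, so the collider stays closed — the path is blocked at W.
Every path is blocked, so J and F are d-separated given {L, Q}.

Yes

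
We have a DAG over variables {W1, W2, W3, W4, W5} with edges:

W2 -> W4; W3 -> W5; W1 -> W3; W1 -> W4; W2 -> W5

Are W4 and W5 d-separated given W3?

We examine all 2 paths between W4 and W5:
  1. W4 ← W1 → W3 → W5 — W1:fork[open]; W3:chain[blocks] ⇒ blocked
  2. W4 ← W2 → W5 — W2:fork[open] ⇒ active
Since the path W4 ← W2 → W5 is active, W4 and W5 are not d-separated given {W3}.

No — W4 and W5 are not d-separated given {W3}.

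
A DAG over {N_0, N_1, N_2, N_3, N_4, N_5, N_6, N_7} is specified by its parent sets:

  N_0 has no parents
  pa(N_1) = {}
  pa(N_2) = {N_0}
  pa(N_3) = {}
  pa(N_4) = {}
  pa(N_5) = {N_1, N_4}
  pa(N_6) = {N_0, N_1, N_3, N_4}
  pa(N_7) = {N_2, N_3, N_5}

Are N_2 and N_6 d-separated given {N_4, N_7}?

No — N_2 and N_6 are not d-separated given {N_4, N_7}.

We examine all 4 paths between N_2 and N_6:
Path 1: N_2 → N_7 ← N_5 ← N_4 → N_6
  N_4 is a fork here and N_4 is conditioned on, so the path is blocked at N_4.
Path 2: N_2 → N_7 ← N_5 ← N_1 → N_6
  N_7 is a collider and N_7 is conditioned on, which opens it; N_5 is a chain and N_5 is not conditioned on; N_1 is a fork and N_1 is not conditioned on — no node blocks this path, so it is active.
Path 3: N_2 → N_7 ← N_3 → N_6
  N_7 is a collider and N_7 is conditioned on, which opens it; N_3 is a fork and N_3 is not conditioned on — no node blocks this path, so it is active.
Path 4: N_2 ← N_0 → N_6
  N_0 is a fork and N_0 is not conditioned on — no node blocks this path, so it is active.
Since the path N_2 → N_7 ← N_5 ← N_1 → N_6 is active, N_2 and N_6 are not d-separated given {N_4, N_7}.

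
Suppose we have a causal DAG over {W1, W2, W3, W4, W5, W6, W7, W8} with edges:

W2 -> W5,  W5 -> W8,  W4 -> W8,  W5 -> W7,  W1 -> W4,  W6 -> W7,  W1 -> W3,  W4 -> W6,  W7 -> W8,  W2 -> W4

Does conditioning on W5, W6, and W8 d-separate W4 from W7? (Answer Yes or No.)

Enumerating the 5 paths from W4 to W7 and testing each for blocking by {W5, W6, W8}:
Path 1: W4 ← W2 → W5 → W7
  W5 is a chain here and W5 is conditioned on, so the path is blocked at W5.
Path 2: W4 ← W2 → W5 → W8 ← W7
  W5 is a chain here and W5 is conditioned on, so the path is blocked at W5.
Path 3: W4 → W8 ← W7
  W8 is a collider and W8 is conditioned on, which opens it — no node blocks this path, so it is active.
Path 4: W4 → W8 ← W5 → W7
  W5 is a fork here and W5 is conditioned on, so the path is blocked at W5.
Path 5: W4 → W6 → W7
  W6 is a chain here and W6 is conditioned on, so the path is blocked at W6.
At least one path is unblocked, so d-separation fails.

No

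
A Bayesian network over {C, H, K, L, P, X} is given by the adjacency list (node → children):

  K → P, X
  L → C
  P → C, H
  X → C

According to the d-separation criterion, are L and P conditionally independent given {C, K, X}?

Enumerating the 2 paths from L to P and testing each for blocking by {C, K, X}:
Path 1: L → C ← X ← K → P
  X is a chain here and X is conditioned on, so the path is blocked at X.
Path 2: L → C ← P
  C is a collider and C is conditioned on, which opens it — no node blocks this path, so it is active.
Since the path L → C ← P is active, L and P are not d-separated given {C, K, X}.

No — L and P are not d-separated given {C, K, X}.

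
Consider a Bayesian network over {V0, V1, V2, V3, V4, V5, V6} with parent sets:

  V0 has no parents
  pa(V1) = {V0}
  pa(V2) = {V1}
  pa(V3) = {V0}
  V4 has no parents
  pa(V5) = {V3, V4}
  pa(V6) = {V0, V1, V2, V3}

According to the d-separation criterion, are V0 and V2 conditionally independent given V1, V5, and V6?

We examine all 6 paths between V0 and V2:
  1. V0 → V1 → V2 — V1:chain[blocks] ⇒ blocked
  2. V0 → V1 → V6 ← V2 — V1:chain[blocks]; V6:collider[open] ⇒ blocked
  3. V0 → V3 → V6 ← V1 → V2 — V3:chain[open]; V6:collider[open]; V1:fork[blocks] ⇒ blocked
  4. V0 → V3 → V6 ← V2 — V3:chain[open]; V6:collider[open] ⇒ active
  5. V0 → V6 ← V1 → V2 — V6:collider[open]; V1:fork[blocks] ⇒ blocked
  6. V0 → V6 ← V2 — V6:collider[open] ⇒ active
Since the path V0 → V3 → V6 ← V2 is active, V0 and V2 are not d-separated given {V1, V5, V6}.

No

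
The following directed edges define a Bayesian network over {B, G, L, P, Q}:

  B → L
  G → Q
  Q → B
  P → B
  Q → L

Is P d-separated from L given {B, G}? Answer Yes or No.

2 paths connect P and L; each must be blocked for d-separation to hold:
  1. P → B → L — B:chain[blocks] ⇒ blocked
  2. P → B ← Q → L — B:collider[open]; Q:fork[open] ⇒ active
Since the path P → B ← Q → L is active, P and L are not d-separated given {B, G}.

No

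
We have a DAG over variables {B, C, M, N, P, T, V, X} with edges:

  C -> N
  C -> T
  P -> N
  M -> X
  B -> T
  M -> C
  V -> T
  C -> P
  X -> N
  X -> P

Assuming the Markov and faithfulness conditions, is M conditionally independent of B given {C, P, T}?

5 paths connect M and B; each must be blocked for d-separation to hold:
  1. M → C → T ← B — C:chain[blocks]; T:collider[open] ⇒ blocked
  2. M → X → P ← C → T ← B — X:chain[open]; P:collider[open]; C:fork[blocks]; T:collider[open] ⇒ blocked
  3. M → X → P → N ← C → T ← B — X:chain[open]; P:chain[blocks]; N:collider[blocks]; C:fork[blocks]; T:collider[open] ⇒ blocked
  4. M → X → N ← C → T ← B — X:chain[open]; N:collider[blocks]; C:fork[blocks]; T:collider[open] ⇒ blocked
  5. M → X → N ← P ← C → T ← B — X:chain[open]; N:collider[blocks]; P:chain[blocks]; C:fork[blocks]; T:collider[open] ⇒ blocked
Every path is blocked, so M and B are d-separated given {C, P, T}.

Yes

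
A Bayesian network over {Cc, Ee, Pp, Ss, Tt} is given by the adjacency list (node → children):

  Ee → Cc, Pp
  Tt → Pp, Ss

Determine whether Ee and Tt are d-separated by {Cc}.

Only one path connects Ee and Tt:
Path 1: Ee → Pp ← Tt
  Pp is a collider here and neither Pp nor any of its descendants is conditioned on, so the collider stays closed — the path is blocked at Pp.
All paths are blocked; Ee ⊥ Tt | {Cc} holds.

Yes — Ee and Tt are d-separated given {Cc}.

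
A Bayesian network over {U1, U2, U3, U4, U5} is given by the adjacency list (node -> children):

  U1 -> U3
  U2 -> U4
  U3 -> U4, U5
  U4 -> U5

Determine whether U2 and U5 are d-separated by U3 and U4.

2 paths connect U2 and U5; each must be blocked for d-separation to hold:
Path 1: U2 → U4 ← U3 → U5
  U3 is a fork here and U3 is conditioned on, so the path is blocked at U3.
Path 2: U2 → U4 → U5
  U4 is a chain here and U4 is conditioned on, so the path is blocked at U4.
Every path is blocked, so U2 and U5 are d-separated given {U3, U4}.

Yes — U2 and U5 are d-separated given {U3, U4}.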